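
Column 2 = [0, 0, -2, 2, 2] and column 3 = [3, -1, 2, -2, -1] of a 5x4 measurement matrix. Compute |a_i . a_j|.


Inner product: 0*3 + 0*-1 + -2*2 + 2*-2 + 2*-1
Products: [0, 0, -4, -4, -2]
Sum = -10.
|dot| = 10.

10


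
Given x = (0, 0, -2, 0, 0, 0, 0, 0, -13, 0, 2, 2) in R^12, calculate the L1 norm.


Non-zero entries: [(2, -2), (8, -13), (10, 2), (11, 2)]
Absolute values: [2, 13, 2, 2]
||x||_1 = sum = 19.

19


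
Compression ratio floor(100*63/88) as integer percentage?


100*m/n = 100*63/88 ≈ 71.5909.
floor = 71.

71


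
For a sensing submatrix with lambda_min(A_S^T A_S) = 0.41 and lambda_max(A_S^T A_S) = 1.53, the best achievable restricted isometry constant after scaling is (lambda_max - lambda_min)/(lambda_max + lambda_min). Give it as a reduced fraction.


lambda_max - lambda_min = 1.53 - 0.41 = 1.12.
lambda_max + lambda_min = 1.53 + 0.41 = 1.94.
delta = 1.12/1.94 = 112/194 = 56/97.

56/97


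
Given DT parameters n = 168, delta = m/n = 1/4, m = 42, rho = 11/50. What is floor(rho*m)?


m = 1/4*168 = 42.
rho = 11/50.
rho*m = 11/50*42 = 9.24.
k = floor(9.24) = 9.

9


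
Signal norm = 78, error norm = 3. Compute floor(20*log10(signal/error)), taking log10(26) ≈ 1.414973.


||x||/||e|| = 78/3 = 26.
log10(26) ≈ 1.414973.
20*log10(||x||/||e||) ≈ 20*1.414973 = 28.29946.
floor(28.29946) = 28.

28


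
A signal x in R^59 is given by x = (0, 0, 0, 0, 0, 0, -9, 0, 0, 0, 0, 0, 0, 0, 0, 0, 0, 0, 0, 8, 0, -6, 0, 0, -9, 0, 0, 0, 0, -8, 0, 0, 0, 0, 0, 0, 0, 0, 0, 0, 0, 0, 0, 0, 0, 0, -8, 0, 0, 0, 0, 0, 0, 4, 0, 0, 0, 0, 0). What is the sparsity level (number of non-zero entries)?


Non-zero positions: [6, 19, 21, 24, 29, 46, 53].
Sparsity = 7.

7


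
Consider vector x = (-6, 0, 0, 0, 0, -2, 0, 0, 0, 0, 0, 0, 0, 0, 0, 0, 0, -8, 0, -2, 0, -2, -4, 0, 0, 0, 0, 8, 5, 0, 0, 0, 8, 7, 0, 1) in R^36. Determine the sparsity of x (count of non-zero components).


Non-zero positions: [0, 5, 17, 19, 21, 22, 27, 28, 32, 33, 35].
Sparsity = 11.

11


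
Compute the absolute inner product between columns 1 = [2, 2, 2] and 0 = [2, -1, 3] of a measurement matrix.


Inner product: 2*2 + 2*-1 + 2*3
Products: [4, -2, 6]
Sum = 8.
|dot| = 8.

8


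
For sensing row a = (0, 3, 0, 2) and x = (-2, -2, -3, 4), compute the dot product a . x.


Non-zero terms: ['0*-2', '3*-2', '0*-3', '2*4']
Products: [0, -6, 0, 8]
y = sum = 2.

2


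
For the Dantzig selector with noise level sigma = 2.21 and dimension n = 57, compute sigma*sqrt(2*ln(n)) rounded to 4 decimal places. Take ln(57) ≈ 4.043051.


ln(57) ≈ 4.043051.
2*ln(n) ≈ 8.086102.
sqrt(2*ln(n)) ≈ sqrt(8.086102) ≈ 2.843607.
threshold ≈ 2.21*2.843607 = 6.28437147 ≈ 6.2844.

6.2844


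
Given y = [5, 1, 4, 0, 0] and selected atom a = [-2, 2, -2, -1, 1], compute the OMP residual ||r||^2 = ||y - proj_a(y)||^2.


a^T a = 14.
a^T y = -16.
coeff = -16/14 = -8/7.
||r||^2 = 166/7.

166/7


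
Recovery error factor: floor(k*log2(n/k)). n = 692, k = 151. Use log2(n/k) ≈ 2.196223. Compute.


log2(n/k) = log2(692/151) ≈ 2.196223.
k*log2(n/k) ≈ 151*2.196223 = 331.629673.
floor(331.629673) = 331.

331


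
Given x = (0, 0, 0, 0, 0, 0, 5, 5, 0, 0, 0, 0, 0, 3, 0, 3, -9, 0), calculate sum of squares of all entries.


Non-zero entries: [(6, 5), (7, 5), (13, 3), (15, 3), (16, -9)]
Squares: [25, 25, 9, 9, 81]
||x||_2^2 = sum = 149.

149


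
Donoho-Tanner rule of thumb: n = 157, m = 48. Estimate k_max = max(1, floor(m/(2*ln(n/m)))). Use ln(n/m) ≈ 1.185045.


n/m = 157/48.
ln(n/m) ≈ 1.185045.
2*ln(n/m) ≈ 2.37009.
m/(2*ln(n/m)) ≈ 48/2.37009 ≈ 20.2524.
floor = 20.
k_max = max(1, 20) = 20.

20


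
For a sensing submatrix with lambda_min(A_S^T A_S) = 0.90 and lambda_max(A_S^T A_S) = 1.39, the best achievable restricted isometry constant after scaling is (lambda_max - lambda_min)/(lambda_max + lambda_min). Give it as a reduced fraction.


lambda_max - lambda_min = 1.39 - 0.90 = 0.49.
lambda_max + lambda_min = 1.39 + 0.90 = 2.29.
delta = 0.49/2.29 = 49/229.

49/229


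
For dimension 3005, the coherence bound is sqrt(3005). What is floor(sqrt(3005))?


54^2 = 2916 <= 3005 < 3025 = 55^2, so 54 <= sqrt(3005) < 55.
floor(sqrt(3005)) = 54.

54


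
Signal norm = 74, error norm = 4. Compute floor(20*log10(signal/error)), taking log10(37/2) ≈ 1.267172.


||x||/||e|| = 74/4 = 37/2.
log10(37/2) ≈ 1.267172.
20*log10(||x||/||e||) ≈ 20*1.267172 = 25.34344.
floor(25.34344) = 25.

25


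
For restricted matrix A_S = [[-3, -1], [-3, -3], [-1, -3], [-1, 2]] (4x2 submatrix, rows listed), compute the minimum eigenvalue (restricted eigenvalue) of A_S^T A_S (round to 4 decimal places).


A_S^T A_S = [[20, 13], [13, 23]].
trace = 43.
det = 291.
disc = trace^2 - 4*det = 1849 - 4*291 = 685.
sqrt(685) ≈ 26.172505.
lam_min = (43 - sqrt(685))/2 ≈ (43 - 26.172505)/2 = 8.4137475 ≈ 8.4137.

8.4137


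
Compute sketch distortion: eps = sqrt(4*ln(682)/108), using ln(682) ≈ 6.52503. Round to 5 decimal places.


ln(682) ≈ 6.52503.
4*ln(N)/m ≈ 4*6.52503/108 ≈ 0.24166778.
eps = sqrt(0.24166778) ≈ 0.4915972 ≈ 0.49160.

0.49160


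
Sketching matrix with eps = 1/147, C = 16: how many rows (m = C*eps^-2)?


1/eps = 147.
(1/eps)^2 = 21609.
m = 16*21609 = 345744.

345744


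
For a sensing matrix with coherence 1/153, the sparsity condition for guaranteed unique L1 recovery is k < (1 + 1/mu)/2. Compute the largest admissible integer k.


1/mu = 153.
1 + 1/mu = 154.
(1 + 1/mu)/2 = 77 is an integer and the inequality is strict, so k_max = 77 - 1 = 76.

76


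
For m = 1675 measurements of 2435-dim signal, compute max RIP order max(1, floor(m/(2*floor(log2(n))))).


floor(log2(2435)) = 11.
2*11 = 22.
m/(2*floor(log2(n))) = 1675/22 ≈ 76.1364.
floor = 76.
k = max(1, 76) = 76.

76


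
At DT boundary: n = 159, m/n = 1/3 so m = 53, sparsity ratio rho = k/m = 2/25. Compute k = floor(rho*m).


m = 1/3*159 = 53.
rho = 2/25.
rho*m = 2/25*53 = 4.24.
k = floor(4.24) = 4.

4


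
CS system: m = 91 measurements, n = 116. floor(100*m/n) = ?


100*m/n = 100*91/116 ≈ 78.4483.
floor = 78.

78


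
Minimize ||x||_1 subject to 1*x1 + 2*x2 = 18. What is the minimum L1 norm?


Axis intercepts:
  x1 = 18, x2 = 0: L1 = 18
  x1 = 0, x2 = 9: L1 = 9
x* = (0, 9)
||x*||_1 = 9.

9


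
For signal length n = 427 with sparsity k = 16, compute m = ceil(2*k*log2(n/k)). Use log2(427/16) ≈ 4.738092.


log2(n/k) = log2(427/16) ≈ 4.738092.
2*k*log2(n/k) ≈ 2*16*4.738092 = 151.618944.
m = ceil(151.618944) = 152.

152


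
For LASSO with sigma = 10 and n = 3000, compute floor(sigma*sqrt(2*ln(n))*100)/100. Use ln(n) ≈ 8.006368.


ln(3000) ≈ 8.006368.
2*ln(n) ≈ 16.012736.
sqrt(2*ln(n)) ≈ sqrt(16.012736) ≈ 4.001592.
lambda ≈ 10*4.001592 = 40.01592.
floor(lambda*100)/100 = 40.01.

40.01


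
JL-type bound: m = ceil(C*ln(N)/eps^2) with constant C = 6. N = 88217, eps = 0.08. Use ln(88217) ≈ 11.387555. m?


ln(88217) ≈ 11.387555.
eps^2 = 0.08^2 = 0.0064.
C*ln(N)/eps^2 ≈ 6*11.387555/0.0064 ≈ 10675.8328.
m = ceil(10675.8328) = 10676.

10676


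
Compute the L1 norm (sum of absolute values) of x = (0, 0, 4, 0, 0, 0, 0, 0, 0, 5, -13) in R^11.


Non-zero entries: [(2, 4), (9, 5), (10, -13)]
Absolute values: [4, 5, 13]
||x||_1 = sum = 22.

22


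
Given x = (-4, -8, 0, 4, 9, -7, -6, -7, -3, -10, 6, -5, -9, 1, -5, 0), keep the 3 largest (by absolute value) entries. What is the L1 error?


Sorted |x_i| descending: [10, 9, 9, 8, 7, 7, 6, 6, 5, 5, 4, 4, 3, 1, 0, 0]
Keep top 3: [10, 9, 9]
Tail entries: [8, 7, 7, 6, 6, 5, 5, 4, 4, 3, 1, 0, 0]
L1 error = sum of tail = 56.

56


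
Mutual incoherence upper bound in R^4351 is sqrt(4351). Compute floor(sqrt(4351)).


65^2 = 4225 <= 4351 < 4356 = 66^2, so 65 <= sqrt(4351) < 66.
floor(sqrt(4351)) = 65.

65


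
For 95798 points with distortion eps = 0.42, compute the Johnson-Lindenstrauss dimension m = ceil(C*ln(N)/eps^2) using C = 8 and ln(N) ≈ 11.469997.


ln(95798) ≈ 11.469997.
eps^2 = 0.42^2 = 0.1764.
C*ln(N)/eps^2 ≈ 8*11.469997/0.1764 ≈ 520.1813.
m = ceil(520.1813) = 521.

521


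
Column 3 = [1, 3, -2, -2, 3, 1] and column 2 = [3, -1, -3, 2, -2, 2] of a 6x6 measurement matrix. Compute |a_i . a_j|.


Inner product: 1*3 + 3*-1 + -2*-3 + -2*2 + 3*-2 + 1*2
Products: [3, -3, 6, -4, -6, 2]
Sum = -2.
|dot| = 2.

2


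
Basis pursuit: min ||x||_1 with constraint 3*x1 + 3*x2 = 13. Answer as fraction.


Axis intercepts:
  x1 = 13/3, x2 = 0: L1 = 13/3
  x1 = 0, x2 = 13/3: L1 = 13/3
x* = (13/3, 0)
||x*||_1 = 13/3.

13/3


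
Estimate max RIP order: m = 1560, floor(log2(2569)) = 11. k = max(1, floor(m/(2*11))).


floor(log2(2569)) = 11.
2*11 = 22.
m/(2*floor(log2(n))) = 1560/22 ≈ 70.9091.
floor = 70.
k = max(1, 70) = 70.

70


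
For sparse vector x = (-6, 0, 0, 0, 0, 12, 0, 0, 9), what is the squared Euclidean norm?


Non-zero entries: [(0, -6), (5, 12), (8, 9)]
Squares: [36, 144, 81]
||x||_2^2 = sum = 261.

261


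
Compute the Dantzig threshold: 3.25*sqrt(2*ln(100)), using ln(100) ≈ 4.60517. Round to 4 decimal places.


ln(100) ≈ 4.60517.
2*ln(n) ≈ 9.21034.
sqrt(2*ln(n)) ≈ sqrt(9.21034) ≈ 3.034854.
threshold ≈ 3.25*3.034854 = 9.8632755 ≈ 9.8633.

9.8633


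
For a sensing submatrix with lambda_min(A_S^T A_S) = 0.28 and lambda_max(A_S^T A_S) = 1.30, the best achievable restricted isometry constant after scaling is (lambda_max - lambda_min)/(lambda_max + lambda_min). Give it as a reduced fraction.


lambda_max - lambda_min = 1.30 - 0.28 = 1.02.
lambda_max + lambda_min = 1.30 + 0.28 = 1.58.
delta = 1.02/1.58 = 102/158 = 51/79.

51/79


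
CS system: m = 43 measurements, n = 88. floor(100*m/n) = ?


100*m/n = 100*43/88 ≈ 48.8636.
floor = 48.

48


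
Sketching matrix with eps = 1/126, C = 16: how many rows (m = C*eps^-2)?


1/eps = 126.
(1/eps)^2 = 15876.
m = 16*15876 = 254016.

254016


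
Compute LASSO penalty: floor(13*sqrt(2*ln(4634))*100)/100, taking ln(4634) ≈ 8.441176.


ln(4634) ≈ 8.441176.
2*ln(n) ≈ 16.882352.
sqrt(2*ln(n)) ≈ sqrt(16.882352) ≈ 4.108814.
lambda ≈ 13*4.108814 = 53.414582.
floor(lambda*100)/100 = 53.41.

53.41


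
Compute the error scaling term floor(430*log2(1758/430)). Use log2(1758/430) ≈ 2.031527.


log2(n/k) = log2(1758/430) ≈ 2.031527.
k*log2(n/k) ≈ 430*2.031527 = 873.55661.
floor(873.55661) = 873.

873


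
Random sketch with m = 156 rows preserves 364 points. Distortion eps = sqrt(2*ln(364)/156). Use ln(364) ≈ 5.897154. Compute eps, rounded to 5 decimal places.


ln(364) ≈ 5.897154.
2*ln(N)/m ≈ 2*5.897154/156 ≈ 0.07560454.
eps = sqrt(0.07560454) ≈ 0.2749628 ≈ 0.27496.

0.27496


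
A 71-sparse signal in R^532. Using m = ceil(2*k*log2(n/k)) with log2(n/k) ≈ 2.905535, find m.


log2(n/k) = log2(532/71) ≈ 2.905535.
2*k*log2(n/k) ≈ 2*71*2.905535 = 412.58597.
m = ceil(412.58597) = 413.

413


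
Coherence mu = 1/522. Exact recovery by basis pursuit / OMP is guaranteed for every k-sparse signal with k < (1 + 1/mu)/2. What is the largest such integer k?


1/mu = 522.
1 + 1/mu = 523.
(1 + 1/mu)/2 = 261.5 is not an integer, so k_max = floor(261.5) = 261.

261


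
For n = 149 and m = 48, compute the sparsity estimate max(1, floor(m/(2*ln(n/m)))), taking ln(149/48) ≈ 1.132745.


n/m = 149/48.
ln(n/m) ≈ 1.132745.
2*ln(n/m) ≈ 2.26549.
m/(2*ln(n/m)) ≈ 48/2.26549 ≈ 21.1875.
floor = 21.
k_max = max(1, 21) = 21.

21


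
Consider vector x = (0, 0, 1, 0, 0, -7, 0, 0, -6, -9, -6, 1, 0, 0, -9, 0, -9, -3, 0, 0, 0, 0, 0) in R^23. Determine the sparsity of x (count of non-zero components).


Non-zero positions: [2, 5, 8, 9, 10, 11, 14, 16, 17].
Sparsity = 9.

9


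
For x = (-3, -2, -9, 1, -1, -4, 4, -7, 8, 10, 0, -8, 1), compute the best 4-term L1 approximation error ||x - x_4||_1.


Sorted |x_i| descending: [10, 9, 8, 8, 7, 4, 4, 3, 2, 1, 1, 1, 0]
Keep top 4: [10, 9, 8, 8]
Tail entries: [7, 4, 4, 3, 2, 1, 1, 1, 0]
L1 error = sum of tail = 23.

23


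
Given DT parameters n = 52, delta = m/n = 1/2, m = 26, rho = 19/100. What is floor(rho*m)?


m = 1/2*52 = 26.
rho = 19/100.
rho*m = 19/100*26 = 4.94.
k = floor(4.94) = 4.

4


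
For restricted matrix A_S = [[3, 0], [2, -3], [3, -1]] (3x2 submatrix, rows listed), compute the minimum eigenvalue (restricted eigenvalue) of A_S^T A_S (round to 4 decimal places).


A_S^T A_S = [[22, -9], [-9, 10]].
trace = 32.
det = 139.
disc = trace^2 - 4*det = 1024 - 4*139 = 468.
sqrt(468) ≈ 21.633308.
lam_min = (32 - sqrt(468))/2 ≈ (32 - 21.633308)/2 = 5.183346 ≈ 5.1833.

5.1833


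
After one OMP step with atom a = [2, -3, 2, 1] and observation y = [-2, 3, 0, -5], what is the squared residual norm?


a^T a = 18.
a^T y = -18.
coeff = -18/18 = -1.
||r||^2 = 20.

20


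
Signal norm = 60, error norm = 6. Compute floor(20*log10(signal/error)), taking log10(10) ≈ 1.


||x||/||e|| = 60/6 = 10.
log10(10) ≈ 1.
20*log10(||x||/||e||) ≈ 20*1 = 20.
floor(20) = 20.

20


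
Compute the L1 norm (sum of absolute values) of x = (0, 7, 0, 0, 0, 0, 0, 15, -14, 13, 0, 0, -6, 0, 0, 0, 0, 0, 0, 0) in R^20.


Non-zero entries: [(1, 7), (7, 15), (8, -14), (9, 13), (12, -6)]
Absolute values: [7, 15, 14, 13, 6]
||x||_1 = sum = 55.

55


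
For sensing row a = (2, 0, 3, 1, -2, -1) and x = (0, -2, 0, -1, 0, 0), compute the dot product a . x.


Non-zero terms: ['0*-2', '1*-1']
Products: [0, -1]
y = sum = -1.

-1


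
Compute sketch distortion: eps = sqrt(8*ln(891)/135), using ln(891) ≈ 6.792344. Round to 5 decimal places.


ln(891) ≈ 6.792344.
8*ln(N)/m ≈ 8*6.792344/135 ≈ 0.40250927.
eps = sqrt(0.40250927) ≈ 0.6344362 ≈ 0.63444.

0.63444


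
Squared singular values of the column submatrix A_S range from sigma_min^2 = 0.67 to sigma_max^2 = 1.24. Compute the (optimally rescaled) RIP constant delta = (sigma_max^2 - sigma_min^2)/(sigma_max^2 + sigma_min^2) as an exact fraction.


lambda_max - lambda_min = 1.24 - 0.67 = 0.57.
lambda_max + lambda_min = 1.24 + 0.67 = 1.91.
delta = 0.57/1.91 = 57/191.

57/191


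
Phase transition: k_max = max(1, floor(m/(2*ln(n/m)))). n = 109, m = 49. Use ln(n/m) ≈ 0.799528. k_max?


n/m = 109/49.
ln(n/m) ≈ 0.799528.
2*ln(n/m) ≈ 1.599056.
m/(2*ln(n/m)) ≈ 49/1.599056 ≈ 30.6431.
floor = 30.
k_max = max(1, 30) = 30.

30


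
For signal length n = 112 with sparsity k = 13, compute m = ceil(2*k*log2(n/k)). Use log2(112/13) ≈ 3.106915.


log2(n/k) = log2(112/13) ≈ 3.106915.
2*k*log2(n/k) ≈ 2*13*3.106915 = 80.77979.
m = ceil(80.77979) = 81.

81


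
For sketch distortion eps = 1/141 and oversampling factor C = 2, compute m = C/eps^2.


1/eps = 141.
(1/eps)^2 = 19881.
m = 2*19881 = 39762.

39762


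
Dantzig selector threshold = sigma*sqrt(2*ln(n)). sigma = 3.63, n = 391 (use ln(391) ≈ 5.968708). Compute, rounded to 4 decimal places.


ln(391) ≈ 5.968708.
2*ln(n) ≈ 11.937416.
sqrt(2*ln(n)) ≈ sqrt(11.937416) ≈ 3.455057.
threshold ≈ 3.63*3.455057 = 12.54185691 ≈ 12.5419.

12.5419


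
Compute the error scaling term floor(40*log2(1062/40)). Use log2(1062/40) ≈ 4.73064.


log2(n/k) = log2(1062/40) ≈ 4.73064.
k*log2(n/k) ≈ 40*4.73064 = 189.2256.
floor(189.2256) = 189.

189


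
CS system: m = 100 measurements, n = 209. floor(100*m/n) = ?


100*m/n = 100*100/209 ≈ 47.8469.
floor = 47.

47


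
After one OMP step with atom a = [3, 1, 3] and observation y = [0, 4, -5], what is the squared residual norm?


a^T a = 19.
a^T y = -11.
coeff = -11/19 = -11/19.
||r||^2 = 658/19.

658/19


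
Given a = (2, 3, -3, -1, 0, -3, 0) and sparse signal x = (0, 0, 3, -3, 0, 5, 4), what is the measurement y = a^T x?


Non-zero terms: ['-3*3', '-1*-3', '-3*5', '0*4']
Products: [-9, 3, -15, 0]
y = sum = -21.

-21


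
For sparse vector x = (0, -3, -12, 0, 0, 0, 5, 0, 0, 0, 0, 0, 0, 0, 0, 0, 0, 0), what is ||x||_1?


Non-zero entries: [(1, -3), (2, -12), (6, 5)]
Absolute values: [3, 12, 5]
||x||_1 = sum = 20.

20


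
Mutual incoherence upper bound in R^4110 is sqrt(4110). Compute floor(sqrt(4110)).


64^2 = 4096 <= 4110 < 4225 = 65^2, so 64 <= sqrt(4110) < 65.
floor(sqrt(4110)) = 64.

64


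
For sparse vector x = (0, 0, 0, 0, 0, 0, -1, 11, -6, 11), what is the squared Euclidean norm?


Non-zero entries: [(6, -1), (7, 11), (8, -6), (9, 11)]
Squares: [1, 121, 36, 121]
||x||_2^2 = sum = 279.

279


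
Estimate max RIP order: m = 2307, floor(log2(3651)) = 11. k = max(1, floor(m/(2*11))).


floor(log2(3651)) = 11.
2*11 = 22.
m/(2*floor(log2(n))) = 2307/22 ≈ 104.8636.
floor = 104.
k = max(1, 104) = 104.

104


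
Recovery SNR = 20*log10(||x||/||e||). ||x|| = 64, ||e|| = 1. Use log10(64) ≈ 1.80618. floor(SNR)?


||x||/||e|| = 64/1 = 64.
log10(64) ≈ 1.80618.
20*log10(||x||/||e||) ≈ 20*1.80618 = 36.1236.
floor(36.1236) = 36.

36


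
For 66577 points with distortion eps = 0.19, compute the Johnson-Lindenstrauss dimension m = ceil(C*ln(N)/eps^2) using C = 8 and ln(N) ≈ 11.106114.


ln(66577) ≈ 11.106114.
eps^2 = 0.19^2 = 0.0361.
C*ln(N)/eps^2 ≈ 8*11.106114/0.0361 ≈ 2461.1887.
m = ceil(2461.1887) = 2462.

2462


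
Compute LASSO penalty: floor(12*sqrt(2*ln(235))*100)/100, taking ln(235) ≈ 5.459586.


ln(235) ≈ 5.459586.
2*ln(n) ≈ 10.919172.
sqrt(2*ln(n)) ≈ sqrt(10.919172) ≈ 3.304417.
lambda ≈ 12*3.304417 = 39.653004.
floor(lambda*100)/100 = 39.65.

39.65


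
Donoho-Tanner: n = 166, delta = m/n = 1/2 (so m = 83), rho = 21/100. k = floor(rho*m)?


m = 1/2*166 = 83.
rho = 21/100.
rho*m = 21/100*83 = 17.43.
k = floor(17.43) = 17.

17


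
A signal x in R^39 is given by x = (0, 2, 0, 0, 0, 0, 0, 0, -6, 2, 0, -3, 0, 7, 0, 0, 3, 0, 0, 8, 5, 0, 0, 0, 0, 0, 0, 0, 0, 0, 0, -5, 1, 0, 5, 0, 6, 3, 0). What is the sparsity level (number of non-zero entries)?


Non-zero positions: [1, 8, 9, 11, 13, 16, 19, 20, 31, 32, 34, 36, 37].
Sparsity = 13.

13


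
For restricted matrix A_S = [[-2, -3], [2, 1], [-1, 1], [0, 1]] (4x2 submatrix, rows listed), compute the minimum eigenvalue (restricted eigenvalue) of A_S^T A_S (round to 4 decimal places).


A_S^T A_S = [[9, 7], [7, 12]].
trace = 21.
det = 59.
disc = trace^2 - 4*det = 441 - 4*59 = 205.
sqrt(205) ≈ 14.317821.
lam_min = (21 - sqrt(205))/2 ≈ (21 - 14.317821)/2 = 3.3410895 ≈ 3.3411.

3.3411


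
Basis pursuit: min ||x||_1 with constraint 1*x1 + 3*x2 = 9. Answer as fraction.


Axis intercepts:
  x1 = 9, x2 = 0: L1 = 9
  x1 = 0, x2 = 3: L1 = 3
x* = (0, 3)
||x*||_1 = 3.

3


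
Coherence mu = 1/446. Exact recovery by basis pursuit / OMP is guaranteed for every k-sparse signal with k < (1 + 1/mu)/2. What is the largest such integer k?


1/mu = 446.
1 + 1/mu = 447.
(1 + 1/mu)/2 = 223.5 is not an integer, so k_max = floor(223.5) = 223.

223


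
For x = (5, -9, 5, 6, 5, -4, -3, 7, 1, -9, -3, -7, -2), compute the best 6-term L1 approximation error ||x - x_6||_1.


Sorted |x_i| descending: [9, 9, 7, 7, 6, 5, 5, 5, 4, 3, 3, 2, 1]
Keep top 6: [9, 9, 7, 7, 6, 5]
Tail entries: [5, 5, 4, 3, 3, 2, 1]
L1 error = sum of tail = 23.

23


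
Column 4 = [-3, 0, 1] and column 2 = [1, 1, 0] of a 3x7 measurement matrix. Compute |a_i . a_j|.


Inner product: -3*1 + 0*1 + 1*0
Products: [-3, 0, 0]
Sum = -3.
|dot| = 3.

3


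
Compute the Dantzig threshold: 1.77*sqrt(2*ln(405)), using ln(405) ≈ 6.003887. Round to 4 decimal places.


ln(405) ≈ 6.003887.
2*ln(n) ≈ 12.007774.
sqrt(2*ln(n)) ≈ sqrt(12.007774) ≈ 3.465224.
threshold ≈ 1.77*3.465224 = 6.13344648 ≈ 6.1334.

6.1334


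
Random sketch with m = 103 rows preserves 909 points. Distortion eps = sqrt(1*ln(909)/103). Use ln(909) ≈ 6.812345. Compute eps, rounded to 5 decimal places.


ln(909) ≈ 6.812345.
1*ln(N)/m ≈ 1*6.812345/103 ≈ 0.06613927.
eps = sqrt(0.06613927) ≈ 0.2571756 ≈ 0.25718.

0.25718


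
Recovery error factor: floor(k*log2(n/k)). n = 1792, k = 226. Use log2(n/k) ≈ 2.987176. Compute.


log2(n/k) = log2(1792/226) ≈ 2.987176.
k*log2(n/k) ≈ 226*2.987176 = 675.101776.
floor(675.101776) = 675.

675


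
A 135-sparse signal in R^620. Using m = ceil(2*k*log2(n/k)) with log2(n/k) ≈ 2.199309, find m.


log2(n/k) = log2(620/135) ≈ 2.199309.
2*k*log2(n/k) ≈ 2*135*2.199309 = 593.81343.
m = ceil(593.81343) = 594.

594


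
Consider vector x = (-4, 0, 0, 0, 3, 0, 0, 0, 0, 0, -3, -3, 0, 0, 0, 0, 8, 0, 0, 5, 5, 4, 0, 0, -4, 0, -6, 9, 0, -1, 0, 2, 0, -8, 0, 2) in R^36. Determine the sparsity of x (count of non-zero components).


Non-zero positions: [0, 4, 10, 11, 16, 19, 20, 21, 24, 26, 27, 29, 31, 33, 35].
Sparsity = 15.

15


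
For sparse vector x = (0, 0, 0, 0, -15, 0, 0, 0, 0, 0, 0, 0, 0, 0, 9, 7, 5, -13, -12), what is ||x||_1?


Non-zero entries: [(4, -15), (14, 9), (15, 7), (16, 5), (17, -13), (18, -12)]
Absolute values: [15, 9, 7, 5, 13, 12]
||x||_1 = sum = 61.

61


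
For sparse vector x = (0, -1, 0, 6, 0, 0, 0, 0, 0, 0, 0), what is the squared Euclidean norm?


Non-zero entries: [(1, -1), (3, 6)]
Squares: [1, 36]
||x||_2^2 = sum = 37.

37


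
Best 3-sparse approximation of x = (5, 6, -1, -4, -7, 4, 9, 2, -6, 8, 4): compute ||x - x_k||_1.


Sorted |x_i| descending: [9, 8, 7, 6, 6, 5, 4, 4, 4, 2, 1]
Keep top 3: [9, 8, 7]
Tail entries: [6, 6, 5, 4, 4, 4, 2, 1]
L1 error = sum of tail = 32.

32


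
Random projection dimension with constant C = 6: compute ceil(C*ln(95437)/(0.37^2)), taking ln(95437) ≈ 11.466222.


ln(95437) ≈ 11.466222.
eps^2 = 0.37^2 = 0.1369.
C*ln(N)/eps^2 ≈ 6*11.466222/0.1369 ≈ 502.5371.
m = ceil(502.5371) = 503.

503


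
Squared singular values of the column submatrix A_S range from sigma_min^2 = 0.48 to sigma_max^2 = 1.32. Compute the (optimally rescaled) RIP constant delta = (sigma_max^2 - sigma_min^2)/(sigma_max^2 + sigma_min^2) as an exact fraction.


lambda_max - lambda_min = 1.32 - 0.48 = 0.84.
lambda_max + lambda_min = 1.32 + 0.48 = 1.80.
delta = 0.84/1.80 = 84/180 = 7/15.

7/15


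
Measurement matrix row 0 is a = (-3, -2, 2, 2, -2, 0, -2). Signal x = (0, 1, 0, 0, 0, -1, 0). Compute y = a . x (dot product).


Non-zero terms: ['-2*1', '0*-1']
Products: [-2, 0]
y = sum = -2.

-2


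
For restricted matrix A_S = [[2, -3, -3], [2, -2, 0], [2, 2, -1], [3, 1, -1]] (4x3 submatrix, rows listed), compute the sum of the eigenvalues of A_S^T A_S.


Sum of eigenvalues of A_S^T A_S = trace(A_S^T A_S) = sum of squared column norms of A_S.
A_S^T A_S diagonal: [21, 18, 11].
trace = 21 + 18 + 11 = 50.

50


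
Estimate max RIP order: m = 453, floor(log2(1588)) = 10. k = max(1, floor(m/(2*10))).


floor(log2(1588)) = 10.
2*10 = 20.
m/(2*floor(log2(n))) = 453/20 ≈ 22.65.
floor = 22.
k = max(1, 22) = 22.

22


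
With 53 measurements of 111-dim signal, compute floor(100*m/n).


100*m/n = 100*53/111 ≈ 47.7477.
floor = 47.

47


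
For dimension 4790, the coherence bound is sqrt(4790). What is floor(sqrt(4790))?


69^2 = 4761 <= 4790 < 4900 = 70^2, so 69 <= sqrt(4790) < 70.
floor(sqrt(4790)) = 69.

69


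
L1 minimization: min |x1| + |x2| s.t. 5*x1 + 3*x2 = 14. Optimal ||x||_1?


Axis intercepts:
  x1 = 14/5, x2 = 0: L1 = 14/5
  x1 = 0, x2 = 14/3: L1 = 14/3
x* = (14/5, 0)
||x*||_1 = 14/5.

14/5


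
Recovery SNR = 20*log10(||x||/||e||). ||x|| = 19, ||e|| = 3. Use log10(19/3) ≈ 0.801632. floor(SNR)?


||x||/||e|| = 19/3.
log10(19/3) ≈ 0.801632.
20*log10(||x||/||e||) ≈ 20*0.801632 = 16.03264.
floor(16.03264) = 16.

16


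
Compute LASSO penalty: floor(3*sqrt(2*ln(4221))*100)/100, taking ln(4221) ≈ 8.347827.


ln(4221) ≈ 8.347827.
2*ln(n) ≈ 16.695654.
sqrt(2*ln(n)) ≈ sqrt(16.695654) ≈ 4.086032.
lambda ≈ 3*4.086032 = 12.258096.
floor(lambda*100)/100 = 12.25.

12.25


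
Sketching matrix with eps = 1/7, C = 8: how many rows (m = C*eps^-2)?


1/eps = 7.
(1/eps)^2 = 49.
m = 8*49 = 392.

392


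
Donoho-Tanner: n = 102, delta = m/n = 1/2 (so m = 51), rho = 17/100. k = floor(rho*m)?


m = 1/2*102 = 51.
rho = 17/100.
rho*m = 17/100*51 = 8.67.
k = floor(8.67) = 8.

8


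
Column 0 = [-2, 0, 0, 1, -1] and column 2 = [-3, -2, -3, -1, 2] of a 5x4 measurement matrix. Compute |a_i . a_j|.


Inner product: -2*-3 + 0*-2 + 0*-3 + 1*-1 + -1*2
Products: [6, 0, 0, -1, -2]
Sum = 3.
|dot| = 3.

3


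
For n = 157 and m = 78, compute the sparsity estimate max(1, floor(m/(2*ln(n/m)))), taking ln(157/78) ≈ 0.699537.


n/m = 157/78.
ln(n/m) ≈ 0.699537.
2*ln(n/m) ≈ 1.399074.
m/(2*ln(n/m)) ≈ 78/1.399074 ≈ 55.7512.
floor = 55.
k_max = max(1, 55) = 55.

55


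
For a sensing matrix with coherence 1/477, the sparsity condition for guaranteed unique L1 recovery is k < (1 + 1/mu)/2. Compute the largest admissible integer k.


1/mu = 477.
1 + 1/mu = 478.
(1 + 1/mu)/2 = 239 is an integer and the inequality is strict, so k_max = 239 - 1 = 238.

238


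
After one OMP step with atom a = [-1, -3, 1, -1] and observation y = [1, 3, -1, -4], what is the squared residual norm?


a^T a = 12.
a^T y = -7.
coeff = -7/12 = -7/12.
||r||^2 = 275/12.

275/12


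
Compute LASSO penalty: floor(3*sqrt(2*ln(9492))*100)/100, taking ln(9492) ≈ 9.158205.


ln(9492) ≈ 9.158205.
2*ln(n) ≈ 18.31641.
sqrt(2*ln(n)) ≈ sqrt(18.31641) ≈ 4.279768.
lambda ≈ 3*4.279768 = 12.839304.
floor(lambda*100)/100 = 12.83.

12.83


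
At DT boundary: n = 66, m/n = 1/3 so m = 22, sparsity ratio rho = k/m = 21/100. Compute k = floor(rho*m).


m = 1/3*66 = 22.
rho = 21/100.
rho*m = 21/100*22 = 4.62.
k = floor(4.62) = 4.

4


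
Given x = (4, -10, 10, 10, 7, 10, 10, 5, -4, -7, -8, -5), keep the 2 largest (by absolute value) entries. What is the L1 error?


Sorted |x_i| descending: [10, 10, 10, 10, 10, 8, 7, 7, 5, 5, 4, 4]
Keep top 2: [10, 10]
Tail entries: [10, 10, 10, 8, 7, 7, 5, 5, 4, 4]
L1 error = sum of tail = 70.

70


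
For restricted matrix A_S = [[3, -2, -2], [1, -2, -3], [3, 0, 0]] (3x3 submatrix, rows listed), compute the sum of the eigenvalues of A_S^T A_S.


Sum of eigenvalues of A_S^T A_S = trace(A_S^T A_S) = sum of squared column norms of A_S.
A_S^T A_S diagonal: [19, 8, 13].
trace = 19 + 8 + 13 = 40.

40


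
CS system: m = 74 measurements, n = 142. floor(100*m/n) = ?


100*m/n = 100*74/142 ≈ 52.1127.
floor = 52.

52


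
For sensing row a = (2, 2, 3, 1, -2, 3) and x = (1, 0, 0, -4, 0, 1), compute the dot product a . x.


Non-zero terms: ['2*1', '1*-4', '3*1']
Products: [2, -4, 3]
y = sum = 1.

1


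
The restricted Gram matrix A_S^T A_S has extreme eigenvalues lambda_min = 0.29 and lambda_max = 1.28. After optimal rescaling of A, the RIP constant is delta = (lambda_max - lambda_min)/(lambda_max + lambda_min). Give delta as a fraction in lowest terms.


lambda_max - lambda_min = 1.28 - 0.29 = 0.99.
lambda_max + lambda_min = 1.28 + 0.29 = 1.57.
delta = 0.99/1.57 = 99/157.

99/157


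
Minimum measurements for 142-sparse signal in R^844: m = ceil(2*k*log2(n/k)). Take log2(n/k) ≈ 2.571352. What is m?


log2(n/k) = log2(844/142) ≈ 2.571352.
2*k*log2(n/k) ≈ 2*142*2.571352 = 730.263968.
m = ceil(730.263968) = 731.

731


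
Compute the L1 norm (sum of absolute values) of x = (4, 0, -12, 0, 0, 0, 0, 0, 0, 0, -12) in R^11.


Non-zero entries: [(0, 4), (2, -12), (10, -12)]
Absolute values: [4, 12, 12]
||x||_1 = sum = 28.

28


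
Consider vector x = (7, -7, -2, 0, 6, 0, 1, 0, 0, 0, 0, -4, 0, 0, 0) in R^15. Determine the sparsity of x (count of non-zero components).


Non-zero positions: [0, 1, 2, 4, 6, 11].
Sparsity = 6.

6


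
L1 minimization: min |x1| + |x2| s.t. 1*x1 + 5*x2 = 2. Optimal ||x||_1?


Axis intercepts:
  x1 = 2, x2 = 0: L1 = 2
  x1 = 0, x2 = 2/5: L1 = 2/5
x* = (0, 2/5)
||x*||_1 = 2/5.

2/5


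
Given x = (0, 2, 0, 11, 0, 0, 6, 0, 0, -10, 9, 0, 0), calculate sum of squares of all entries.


Non-zero entries: [(1, 2), (3, 11), (6, 6), (9, -10), (10, 9)]
Squares: [4, 121, 36, 100, 81]
||x||_2^2 = sum = 342.

342


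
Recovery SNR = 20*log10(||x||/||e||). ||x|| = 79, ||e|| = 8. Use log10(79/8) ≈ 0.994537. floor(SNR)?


||x||/||e|| = 79/8.
log10(79/8) ≈ 0.994537.
20*log10(||x||/||e||) ≈ 20*0.994537 = 19.89074.
floor(19.89074) = 19.

19


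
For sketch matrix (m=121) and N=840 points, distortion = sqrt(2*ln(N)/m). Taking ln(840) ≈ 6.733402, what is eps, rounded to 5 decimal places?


ln(840) ≈ 6.733402.
2*ln(N)/m ≈ 2*6.733402/121 ≈ 0.1112959.
eps = sqrt(0.1112959) ≈ 0.3336104 ≈ 0.33361.

0.33361


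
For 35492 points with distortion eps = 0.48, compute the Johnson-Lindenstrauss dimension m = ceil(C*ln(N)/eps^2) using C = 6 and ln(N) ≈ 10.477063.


ln(35492) ≈ 10.477063.
eps^2 = 0.48^2 = 0.2304.
C*ln(N)/eps^2 ≈ 6*10.477063/0.2304 ≈ 272.8402.
m = ceil(272.8402) = 273.

273


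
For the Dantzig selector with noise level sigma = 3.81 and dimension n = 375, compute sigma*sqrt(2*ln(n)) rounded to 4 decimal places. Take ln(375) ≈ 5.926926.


ln(375) ≈ 5.926926.
2*ln(n) ≈ 11.853852.
sqrt(2*ln(n)) ≈ sqrt(11.853852) ≈ 3.442942.
threshold ≈ 3.81*3.442942 = 13.11760902 ≈ 13.1176.

13.1176


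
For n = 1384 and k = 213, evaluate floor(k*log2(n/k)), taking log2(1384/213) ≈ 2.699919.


log2(n/k) = log2(1384/213) ≈ 2.699919.
k*log2(n/k) ≈ 213*2.699919 = 575.082747.
floor(575.082747) = 575.

575


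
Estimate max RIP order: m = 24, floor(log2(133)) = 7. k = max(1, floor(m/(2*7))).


floor(log2(133)) = 7.
2*7 = 14.
m/(2*floor(log2(n))) = 24/14 ≈ 1.7143.
floor = 1.
k = max(1, 1) = 1.

1


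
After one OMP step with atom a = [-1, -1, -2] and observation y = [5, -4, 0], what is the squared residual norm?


a^T a = 6.
a^T y = -1.
coeff = -1/6 = -1/6.
||r||^2 = 245/6.

245/6


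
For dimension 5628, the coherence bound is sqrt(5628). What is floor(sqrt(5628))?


75^2 = 5625 <= 5628 < 5776 = 76^2, so 75 <= sqrt(5628) < 76.
floor(sqrt(5628)) = 75.

75


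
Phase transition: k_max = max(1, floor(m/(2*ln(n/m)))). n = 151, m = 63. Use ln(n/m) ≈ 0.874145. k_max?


n/m = 151/63.
ln(n/m) ≈ 0.874145.
2*ln(n/m) ≈ 1.74829.
m/(2*ln(n/m)) ≈ 63/1.74829 ≈ 36.0352.
floor = 36.
k_max = max(1, 36) = 36.

36


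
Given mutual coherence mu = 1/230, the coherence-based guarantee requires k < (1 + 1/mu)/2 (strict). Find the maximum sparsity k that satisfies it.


1/mu = 230.
1 + 1/mu = 231.
(1 + 1/mu)/2 = 115.5 is not an integer, so k_max = floor(115.5) = 115.

115


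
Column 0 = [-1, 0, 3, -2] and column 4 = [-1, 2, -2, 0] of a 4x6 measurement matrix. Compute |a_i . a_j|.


Inner product: -1*-1 + 0*2 + 3*-2 + -2*0
Products: [1, 0, -6, 0]
Sum = -5.
|dot| = 5.

5


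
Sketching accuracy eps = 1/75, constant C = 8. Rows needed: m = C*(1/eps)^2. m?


1/eps = 75.
(1/eps)^2 = 5625.
m = 8*5625 = 45000.

45000


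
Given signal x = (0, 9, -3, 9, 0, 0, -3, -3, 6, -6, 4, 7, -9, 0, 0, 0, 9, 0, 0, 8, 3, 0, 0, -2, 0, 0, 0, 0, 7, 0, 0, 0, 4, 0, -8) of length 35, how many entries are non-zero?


Non-zero positions: [1, 2, 3, 6, 7, 8, 9, 10, 11, 12, 16, 19, 20, 23, 28, 32, 34].
Sparsity = 17.

17


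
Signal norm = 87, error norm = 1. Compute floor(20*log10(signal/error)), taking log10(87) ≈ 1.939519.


||x||/||e|| = 87/1 = 87.
log10(87) ≈ 1.939519.
20*log10(||x||/||e||) ≈ 20*1.939519 = 38.79038.
floor(38.79038) = 38.

38


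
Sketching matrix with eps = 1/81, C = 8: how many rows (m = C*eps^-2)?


1/eps = 81.
(1/eps)^2 = 6561.
m = 8*6561 = 52488.

52488


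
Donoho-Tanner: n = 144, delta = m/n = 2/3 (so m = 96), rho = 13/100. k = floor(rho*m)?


m = 2/3*144 = 96.
rho = 13/100.
rho*m = 13/100*96 = 12.48.
k = floor(12.48) = 12.

12


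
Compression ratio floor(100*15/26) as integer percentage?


100*m/n = 100*15/26 ≈ 57.6923.
floor = 57.

57


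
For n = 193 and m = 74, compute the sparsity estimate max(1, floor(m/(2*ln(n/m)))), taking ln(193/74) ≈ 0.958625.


n/m = 193/74.
ln(n/m) ≈ 0.958625.
2*ln(n/m) ≈ 1.91725.
m/(2*ln(n/m)) ≈ 74/1.91725 ≈ 38.5969.
floor = 38.
k_max = max(1, 38) = 38.

38


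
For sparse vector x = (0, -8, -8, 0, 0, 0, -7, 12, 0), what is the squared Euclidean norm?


Non-zero entries: [(1, -8), (2, -8), (6, -7), (7, 12)]
Squares: [64, 64, 49, 144]
||x||_2^2 = sum = 321.

321


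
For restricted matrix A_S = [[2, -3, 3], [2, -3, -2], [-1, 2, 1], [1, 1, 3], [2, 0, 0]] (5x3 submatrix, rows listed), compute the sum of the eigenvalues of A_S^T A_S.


Sum of eigenvalues of A_S^T A_S = trace(A_S^T A_S) = sum of squared column norms of A_S.
A_S^T A_S diagonal: [14, 23, 23].
trace = 14 + 23 + 23 = 60.

60


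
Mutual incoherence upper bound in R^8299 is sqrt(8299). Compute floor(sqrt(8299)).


91^2 = 8281 <= 8299 < 8464 = 92^2, so 91 <= sqrt(8299) < 92.
floor(sqrt(8299)) = 91.

91


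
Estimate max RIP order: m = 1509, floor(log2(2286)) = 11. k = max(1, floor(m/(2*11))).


floor(log2(2286)) = 11.
2*11 = 22.
m/(2*floor(log2(n))) = 1509/22 ≈ 68.5909.
floor = 68.
k = max(1, 68) = 68.

68


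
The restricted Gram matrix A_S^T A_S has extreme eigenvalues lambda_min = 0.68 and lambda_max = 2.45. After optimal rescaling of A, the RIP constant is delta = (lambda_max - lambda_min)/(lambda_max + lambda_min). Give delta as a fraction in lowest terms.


lambda_max - lambda_min = 2.45 - 0.68 = 1.77.
lambda_max + lambda_min = 2.45 + 0.68 = 3.13.
delta = 1.77/3.13 = 177/313.

177/313


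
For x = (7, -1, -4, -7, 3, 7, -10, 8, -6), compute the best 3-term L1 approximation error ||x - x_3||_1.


Sorted |x_i| descending: [10, 8, 7, 7, 7, 6, 4, 3, 1]
Keep top 3: [10, 8, 7]
Tail entries: [7, 7, 6, 4, 3, 1]
L1 error = sum of tail = 28.

28


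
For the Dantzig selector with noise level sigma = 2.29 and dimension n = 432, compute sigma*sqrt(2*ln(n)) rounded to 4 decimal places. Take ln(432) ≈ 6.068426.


ln(432) ≈ 6.068426.
2*ln(n) ≈ 12.136852.
sqrt(2*ln(n)) ≈ sqrt(12.136852) ≈ 3.483799.
threshold ≈ 2.29*3.483799 = 7.97789971 ≈ 7.9779.

7.9779


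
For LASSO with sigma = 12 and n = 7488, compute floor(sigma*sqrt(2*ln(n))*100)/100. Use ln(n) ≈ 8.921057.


ln(7488) ≈ 8.921057.
2*ln(n) ≈ 17.842114.
sqrt(2*ln(n)) ≈ sqrt(17.842114) ≈ 4.223993.
lambda ≈ 12*4.223993 = 50.687916.
floor(lambda*100)/100 = 50.68.

50.68


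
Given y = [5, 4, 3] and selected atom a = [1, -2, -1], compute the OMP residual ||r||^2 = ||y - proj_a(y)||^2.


a^T a = 6.
a^T y = -6.
coeff = -6/6 = -1.
||r||^2 = 44.

44


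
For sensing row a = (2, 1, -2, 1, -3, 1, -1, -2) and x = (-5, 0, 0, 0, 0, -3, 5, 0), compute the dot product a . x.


Non-zero terms: ['2*-5', '1*-3', '-1*5']
Products: [-10, -3, -5]
y = sum = -18.

-18


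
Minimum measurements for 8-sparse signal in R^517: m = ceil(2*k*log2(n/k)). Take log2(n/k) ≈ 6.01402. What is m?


log2(n/k) = log2(517/8) ≈ 6.01402.
2*k*log2(n/k) ≈ 2*8*6.01402 = 96.22432.
m = ceil(96.22432) = 97.

97


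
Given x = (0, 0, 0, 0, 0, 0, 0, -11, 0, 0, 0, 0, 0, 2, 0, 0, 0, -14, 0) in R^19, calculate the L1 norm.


Non-zero entries: [(7, -11), (13, 2), (17, -14)]
Absolute values: [11, 2, 14]
||x||_1 = sum = 27.

27


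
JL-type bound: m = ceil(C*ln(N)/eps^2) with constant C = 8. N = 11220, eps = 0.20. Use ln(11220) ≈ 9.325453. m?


ln(11220) ≈ 9.325453.
eps^2 = 0.20^2 = 0.04.
C*ln(N)/eps^2 ≈ 8*9.325453/0.04 ≈ 1865.0906.
m = ceil(1865.0906) = 1866.

1866


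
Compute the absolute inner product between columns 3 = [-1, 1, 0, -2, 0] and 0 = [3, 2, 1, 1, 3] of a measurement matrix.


Inner product: -1*3 + 1*2 + 0*1 + -2*1 + 0*3
Products: [-3, 2, 0, -2, 0]
Sum = -3.
|dot| = 3.

3


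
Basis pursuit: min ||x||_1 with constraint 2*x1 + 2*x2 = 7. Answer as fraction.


Axis intercepts:
  x1 = 7/2, x2 = 0: L1 = 7/2
  x1 = 0, x2 = 7/2: L1 = 7/2
x* = (7/2, 0)
||x*||_1 = 7/2.

7/2


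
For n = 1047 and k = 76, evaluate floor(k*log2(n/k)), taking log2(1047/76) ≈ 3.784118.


log2(n/k) = log2(1047/76) ≈ 3.784118.
k*log2(n/k) ≈ 76*3.784118 = 287.592968.
floor(287.592968) = 287.

287


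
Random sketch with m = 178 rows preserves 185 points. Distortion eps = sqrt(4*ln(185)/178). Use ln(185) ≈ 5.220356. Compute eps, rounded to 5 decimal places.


ln(185) ≈ 5.220356.
4*ln(N)/m ≈ 4*5.220356/178 ≈ 0.11731137.
eps = sqrt(0.11731137) ≈ 0.3425075 ≈ 0.34251.

0.34251


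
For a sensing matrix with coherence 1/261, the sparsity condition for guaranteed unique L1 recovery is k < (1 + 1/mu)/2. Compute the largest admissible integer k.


1/mu = 261.
1 + 1/mu = 262.
(1 + 1/mu)/2 = 131 is an integer and the inequality is strict, so k_max = 131 - 1 = 130.

130


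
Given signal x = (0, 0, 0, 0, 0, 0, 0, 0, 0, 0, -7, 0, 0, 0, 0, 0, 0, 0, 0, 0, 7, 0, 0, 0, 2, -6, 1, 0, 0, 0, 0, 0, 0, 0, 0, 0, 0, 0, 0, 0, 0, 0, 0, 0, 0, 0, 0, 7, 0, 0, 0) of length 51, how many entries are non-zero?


Non-zero positions: [10, 20, 24, 25, 26, 47].
Sparsity = 6.

6


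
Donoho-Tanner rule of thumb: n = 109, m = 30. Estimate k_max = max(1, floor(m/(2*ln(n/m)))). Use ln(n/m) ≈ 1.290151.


n/m = 109/30.
ln(n/m) ≈ 1.290151.
2*ln(n/m) ≈ 2.580302.
m/(2*ln(n/m)) ≈ 30/2.580302 ≈ 11.6265.
floor = 11.
k_max = max(1, 11) = 11.

11


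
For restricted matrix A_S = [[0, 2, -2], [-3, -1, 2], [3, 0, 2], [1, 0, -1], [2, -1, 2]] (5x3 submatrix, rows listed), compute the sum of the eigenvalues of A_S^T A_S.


Sum of eigenvalues of A_S^T A_S = trace(A_S^T A_S) = sum of squared column norms of A_S.
A_S^T A_S diagonal: [23, 6, 17].
trace = 23 + 6 + 17 = 46.

46


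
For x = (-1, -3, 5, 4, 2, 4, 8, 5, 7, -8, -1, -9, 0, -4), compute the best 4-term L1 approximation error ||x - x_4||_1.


Sorted |x_i| descending: [9, 8, 8, 7, 5, 5, 4, 4, 4, 3, 2, 1, 1, 0]
Keep top 4: [9, 8, 8, 7]
Tail entries: [5, 5, 4, 4, 4, 3, 2, 1, 1, 0]
L1 error = sum of tail = 29.

29


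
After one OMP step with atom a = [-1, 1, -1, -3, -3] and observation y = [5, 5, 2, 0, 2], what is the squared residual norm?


a^T a = 21.
a^T y = -8.
coeff = -8/21 = -8/21.
||r||^2 = 1154/21.

1154/21


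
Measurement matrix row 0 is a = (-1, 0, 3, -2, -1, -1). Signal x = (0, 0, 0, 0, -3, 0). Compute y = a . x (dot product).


Non-zero terms: ['-1*-3']
Products: [3]
y = sum = 3.

3


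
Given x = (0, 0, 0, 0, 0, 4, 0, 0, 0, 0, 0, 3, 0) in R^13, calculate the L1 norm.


Non-zero entries: [(5, 4), (11, 3)]
Absolute values: [4, 3]
||x||_1 = sum = 7.

7


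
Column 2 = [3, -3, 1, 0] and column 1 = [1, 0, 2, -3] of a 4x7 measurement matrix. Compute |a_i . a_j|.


Inner product: 3*1 + -3*0 + 1*2 + 0*-3
Products: [3, 0, 2, 0]
Sum = 5.
|dot| = 5.

5


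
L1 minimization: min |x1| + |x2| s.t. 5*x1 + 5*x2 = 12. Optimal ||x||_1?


Axis intercepts:
  x1 = 12/5, x2 = 0: L1 = 12/5
  x1 = 0, x2 = 12/5: L1 = 12/5
x* = (12/5, 0)
||x*||_1 = 12/5.

12/5


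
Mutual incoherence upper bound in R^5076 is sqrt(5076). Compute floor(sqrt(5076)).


71^2 = 5041 <= 5076 < 5184 = 72^2, so 71 <= sqrt(5076) < 72.
floor(sqrt(5076)) = 71.

71


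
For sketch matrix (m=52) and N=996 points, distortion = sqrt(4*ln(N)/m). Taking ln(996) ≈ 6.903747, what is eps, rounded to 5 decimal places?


ln(996) ≈ 6.903747.
4*ln(N)/m ≈ 4*6.903747/52 ≈ 0.53105746.
eps = sqrt(0.53105746) ≈ 0.7287369 ≈ 0.72874.

0.72874


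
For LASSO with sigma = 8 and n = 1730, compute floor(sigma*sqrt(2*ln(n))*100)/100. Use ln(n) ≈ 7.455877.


ln(1730) ≈ 7.455877.
2*ln(n) ≈ 14.911754.
sqrt(2*ln(n)) ≈ sqrt(14.911754) ≈ 3.861574.
lambda ≈ 8*3.861574 = 30.892592.
floor(lambda*100)/100 = 30.89.

30.89


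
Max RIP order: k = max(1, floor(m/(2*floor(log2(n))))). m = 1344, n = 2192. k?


floor(log2(2192)) = 11.
2*11 = 22.
m/(2*floor(log2(n))) = 1344/22 ≈ 61.0909.
floor = 61.
k = max(1, 61) = 61.

61
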